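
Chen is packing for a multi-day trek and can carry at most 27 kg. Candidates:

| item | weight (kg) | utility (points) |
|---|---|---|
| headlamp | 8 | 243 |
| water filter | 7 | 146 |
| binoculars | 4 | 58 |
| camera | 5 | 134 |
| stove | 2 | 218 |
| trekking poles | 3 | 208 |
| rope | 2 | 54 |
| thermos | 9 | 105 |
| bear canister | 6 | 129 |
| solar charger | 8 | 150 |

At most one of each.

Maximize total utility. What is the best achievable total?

The ratio heuristic lands on headlamp + camera + stove + trekking poles + rope + bear canister (986) but leaves 1 kg idle.
Dropping bear canister frees 6 kg; slotting in water filter (7 kg) lifts the total to 1003 at 27 kg.
Next best is headlamp + camera + stove + trekking poles + rope + bear canister at 986 (26 kg) — short by 17.

1003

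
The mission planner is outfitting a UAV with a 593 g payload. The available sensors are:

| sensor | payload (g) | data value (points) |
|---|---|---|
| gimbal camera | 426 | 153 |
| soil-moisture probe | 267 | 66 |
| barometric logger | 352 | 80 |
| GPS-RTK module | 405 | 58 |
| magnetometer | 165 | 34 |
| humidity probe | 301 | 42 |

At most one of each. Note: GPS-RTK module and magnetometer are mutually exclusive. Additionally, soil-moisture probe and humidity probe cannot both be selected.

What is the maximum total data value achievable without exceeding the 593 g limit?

187

Best packing: gimbal camera + magnetometer — 591 g, 187 total.
Next best is gimbal camera at 153 (426 g) — short by 34.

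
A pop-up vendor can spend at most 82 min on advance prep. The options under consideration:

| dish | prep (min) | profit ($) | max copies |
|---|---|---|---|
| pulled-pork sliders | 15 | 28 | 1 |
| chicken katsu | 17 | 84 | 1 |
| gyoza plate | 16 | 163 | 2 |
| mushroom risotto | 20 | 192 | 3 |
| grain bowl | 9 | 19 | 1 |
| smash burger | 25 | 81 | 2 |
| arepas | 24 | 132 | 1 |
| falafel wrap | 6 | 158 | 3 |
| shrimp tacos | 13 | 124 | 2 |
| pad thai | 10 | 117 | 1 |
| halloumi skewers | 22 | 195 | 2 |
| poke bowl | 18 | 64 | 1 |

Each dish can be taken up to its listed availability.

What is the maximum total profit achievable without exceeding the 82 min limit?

1112

Density check — falafel wrap 26.33, pad thai 11.70, gyoza plate 10.19 are the best per min.
A density-first pass picks 2×gyoza plate + mushroom risotto + 3×falafel wrap + pad thai — 1109 at 80 min.
Dropping mushroom risotto frees 20 min; slotting in halloumi skewers (22 min) lifts the total to 1112 at 82 min.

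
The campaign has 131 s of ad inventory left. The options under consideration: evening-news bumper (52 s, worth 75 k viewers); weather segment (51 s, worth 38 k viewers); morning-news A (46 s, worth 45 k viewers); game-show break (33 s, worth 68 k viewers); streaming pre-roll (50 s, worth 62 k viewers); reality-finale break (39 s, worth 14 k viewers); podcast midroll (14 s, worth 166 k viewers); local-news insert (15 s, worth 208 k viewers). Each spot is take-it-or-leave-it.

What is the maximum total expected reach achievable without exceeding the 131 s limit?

517

Density check — local-news insert 13.87, podcast midroll 11.86, game-show break 2.06, evening-news bumper 1.44 are the best per s.
Best packing: evening-news bumper + game-show break + podcast midroll + local-news insert — 114 s, 517 total.
That's the maximum — no swap from here does better than 517.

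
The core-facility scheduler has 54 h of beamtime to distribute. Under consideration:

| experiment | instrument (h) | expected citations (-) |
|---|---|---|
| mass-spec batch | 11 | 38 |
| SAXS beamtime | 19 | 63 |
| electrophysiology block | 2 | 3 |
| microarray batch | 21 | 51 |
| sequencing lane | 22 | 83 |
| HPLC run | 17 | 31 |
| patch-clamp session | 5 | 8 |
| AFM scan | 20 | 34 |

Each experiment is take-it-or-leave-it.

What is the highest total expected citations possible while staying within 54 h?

187

The ratio ordering already packs tightly: mass-spec batch + SAXS beamtime + electrophysiology block + sequencing lane, 54 h, 187.
An exhaustive check of the 256 subsets confirms 187.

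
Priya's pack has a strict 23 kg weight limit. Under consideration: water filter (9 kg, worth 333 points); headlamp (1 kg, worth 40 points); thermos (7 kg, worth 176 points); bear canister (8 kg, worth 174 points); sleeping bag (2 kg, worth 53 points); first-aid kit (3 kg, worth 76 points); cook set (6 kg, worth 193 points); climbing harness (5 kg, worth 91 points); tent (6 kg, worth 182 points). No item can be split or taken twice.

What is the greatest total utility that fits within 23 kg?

Filling by ratio: water filter + headlamp + cook set + tent for 748, with 1 kg left unused.
The 1 kg tied up in headlamp is better spent on sleeping bag — total rises to 761 (23 kg).
Next best is water filter + headlamp + cook set + tent at 748 (22 kg) — short by 13.

761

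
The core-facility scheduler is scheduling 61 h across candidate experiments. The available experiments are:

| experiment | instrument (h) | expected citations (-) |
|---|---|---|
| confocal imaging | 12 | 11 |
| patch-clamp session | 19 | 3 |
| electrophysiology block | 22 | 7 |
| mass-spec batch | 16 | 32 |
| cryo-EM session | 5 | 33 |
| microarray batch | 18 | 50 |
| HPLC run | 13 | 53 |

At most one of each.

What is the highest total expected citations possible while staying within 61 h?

168

Taking mass-spec batch + cryo-EM session + microarray batch + HPLC run: 52 h used, 168 in expected citations.
Next best is confocal imaging + cryo-EM session + microarray batch + HPLC run at 147 (48 h) — short by 21.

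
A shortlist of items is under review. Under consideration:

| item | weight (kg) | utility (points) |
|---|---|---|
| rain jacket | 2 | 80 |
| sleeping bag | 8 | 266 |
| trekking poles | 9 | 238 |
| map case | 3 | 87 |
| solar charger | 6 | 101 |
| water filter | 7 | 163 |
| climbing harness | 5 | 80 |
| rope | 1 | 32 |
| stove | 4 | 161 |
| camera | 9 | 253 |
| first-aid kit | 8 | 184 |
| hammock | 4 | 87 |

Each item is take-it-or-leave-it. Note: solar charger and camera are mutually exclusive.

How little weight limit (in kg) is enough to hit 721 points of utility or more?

23

Need the lightest bundle worth ≥ 721.
Taking rain jacket + sleeping bag + trekking poles + stove gives 745 (≥ 721) for 23 kg.
No combination under 23 kg hits 721.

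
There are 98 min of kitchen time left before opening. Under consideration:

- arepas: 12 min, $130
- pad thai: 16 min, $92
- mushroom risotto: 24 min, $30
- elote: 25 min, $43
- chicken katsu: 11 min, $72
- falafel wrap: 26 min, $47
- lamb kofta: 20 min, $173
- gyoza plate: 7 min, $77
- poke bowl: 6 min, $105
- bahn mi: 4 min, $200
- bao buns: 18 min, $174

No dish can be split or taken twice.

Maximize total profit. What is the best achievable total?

Density check — bahn mi 50.00, poke bowl 17.50, gyoza plate 11.00 are the best per min.
Arepas + pad thai + chicken katsu + lamb kofta + gyoza plate + poke bowl + bahn mi + bao buns uses 94 of the 98 min and totals 1023.
Runner-up arepas + pad thai + lamb kofta + gyoza plate + poke bowl + bahn mi + bao buns tops out at 951.

1023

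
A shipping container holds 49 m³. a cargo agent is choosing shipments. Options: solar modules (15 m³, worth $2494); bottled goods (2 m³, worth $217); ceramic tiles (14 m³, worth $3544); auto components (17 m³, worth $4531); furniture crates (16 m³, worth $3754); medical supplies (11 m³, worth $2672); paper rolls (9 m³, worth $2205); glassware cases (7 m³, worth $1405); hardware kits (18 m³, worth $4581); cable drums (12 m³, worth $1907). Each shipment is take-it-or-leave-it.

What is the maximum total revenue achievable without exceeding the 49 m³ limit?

12656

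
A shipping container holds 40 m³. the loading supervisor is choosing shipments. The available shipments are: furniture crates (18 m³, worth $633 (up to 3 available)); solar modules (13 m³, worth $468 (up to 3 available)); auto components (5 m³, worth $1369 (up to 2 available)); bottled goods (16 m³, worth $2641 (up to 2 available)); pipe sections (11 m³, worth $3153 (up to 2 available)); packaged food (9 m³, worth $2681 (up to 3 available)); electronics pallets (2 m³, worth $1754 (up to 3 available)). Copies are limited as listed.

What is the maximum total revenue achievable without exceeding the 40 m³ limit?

15146

A density-first pass picks auto components + 3×packaged food + 3×electronics pallets — 14674 at 38 m³.
Dropping packaged food frees 9 m³; slotting in pipe sections (11 m³) lifts the total to 15146 at 40 m³.
Nothing else within 40 m³ beats 15146.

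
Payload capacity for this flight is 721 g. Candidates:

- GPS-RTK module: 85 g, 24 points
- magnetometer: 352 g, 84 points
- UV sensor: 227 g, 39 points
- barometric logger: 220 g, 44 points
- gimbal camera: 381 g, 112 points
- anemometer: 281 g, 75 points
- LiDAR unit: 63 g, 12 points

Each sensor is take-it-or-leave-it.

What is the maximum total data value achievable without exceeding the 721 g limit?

Density check — gimbal camera 0.29, GPS-RTK module 0.28, anemometer 0.27, magnetometer 0.24 are the best per g.
Filling by ratio: GPS-RTK module + barometric logger + gimbal camera for 180, with 35 g left unused.
Replace GPS-RTK module and barometric logger with anemometer: the trade gains 7 net, giving 187 at 662 g.
Runner-up GPS-RTK module + magnetometer + anemometer tops out at 183.

187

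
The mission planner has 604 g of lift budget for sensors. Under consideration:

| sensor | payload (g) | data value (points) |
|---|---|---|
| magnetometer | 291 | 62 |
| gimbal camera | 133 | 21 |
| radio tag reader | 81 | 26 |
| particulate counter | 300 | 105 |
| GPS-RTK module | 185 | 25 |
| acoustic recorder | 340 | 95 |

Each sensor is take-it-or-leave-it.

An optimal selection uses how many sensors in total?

2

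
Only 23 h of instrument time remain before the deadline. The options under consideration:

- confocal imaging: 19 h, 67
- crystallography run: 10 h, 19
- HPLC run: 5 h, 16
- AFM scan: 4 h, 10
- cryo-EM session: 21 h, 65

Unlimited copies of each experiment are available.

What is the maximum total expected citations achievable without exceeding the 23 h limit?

77

Best packing: confocal imaging + AFM scan — 23 h, 77 total.
Nothing else within 23 h beats 77.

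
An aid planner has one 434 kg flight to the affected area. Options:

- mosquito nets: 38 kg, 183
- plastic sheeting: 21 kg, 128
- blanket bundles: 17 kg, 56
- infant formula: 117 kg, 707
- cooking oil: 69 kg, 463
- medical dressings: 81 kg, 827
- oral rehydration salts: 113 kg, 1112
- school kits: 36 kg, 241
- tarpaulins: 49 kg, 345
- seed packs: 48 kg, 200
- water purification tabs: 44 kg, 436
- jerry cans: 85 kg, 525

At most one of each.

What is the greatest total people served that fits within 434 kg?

3614

Density check — medical dressings 10.21, water purification tabs 9.91, oral rehydration salts 9.84 are the best per kg.
Greedy by ratio would take plastic sheeting + blanket bundles + cooking oil + medical dressings + oral rehydration salts + school kits + tarpaulins + water purification tabs: 430 kg used, total 3608.
Replace blanket bundles and cooking oil with jerry cans: the trade gains 6 net, giving 3614 at 429 kg.
That's the maximum — no swap from here does better than 3614.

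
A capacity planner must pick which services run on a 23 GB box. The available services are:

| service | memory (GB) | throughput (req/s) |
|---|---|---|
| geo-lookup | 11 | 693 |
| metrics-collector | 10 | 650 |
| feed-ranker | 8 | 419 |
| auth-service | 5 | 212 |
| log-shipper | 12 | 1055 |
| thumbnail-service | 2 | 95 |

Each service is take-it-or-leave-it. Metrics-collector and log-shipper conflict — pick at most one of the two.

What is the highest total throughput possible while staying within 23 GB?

1748

Best packing: geo-lookup + log-shipper — 23 GB, 1748 total.
An exhaustive check of the 64 subsets confirms 1748.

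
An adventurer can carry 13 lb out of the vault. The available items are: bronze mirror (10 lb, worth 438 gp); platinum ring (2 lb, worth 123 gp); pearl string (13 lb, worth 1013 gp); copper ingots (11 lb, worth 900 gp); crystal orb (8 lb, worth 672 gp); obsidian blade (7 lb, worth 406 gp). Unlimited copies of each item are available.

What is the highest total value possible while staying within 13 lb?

1023

By value per lb: crystal orb 84.00, copper ingots 81.82, pearl string 77.92 lead.
Greedy by ratio would take 2×platinum ring + crystal orb: 12 lb used, total 918.
The 10 lb tied up in platinum ring and crystal orb is better spent on copper ingots — total rises to 1023 (13 lb).
Nothing else within 13 lb beats 1023.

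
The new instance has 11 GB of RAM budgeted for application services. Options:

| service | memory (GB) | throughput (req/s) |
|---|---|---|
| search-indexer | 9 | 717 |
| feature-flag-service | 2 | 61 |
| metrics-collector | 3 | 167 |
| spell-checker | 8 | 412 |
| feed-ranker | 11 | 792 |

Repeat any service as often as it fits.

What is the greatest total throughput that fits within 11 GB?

792

Density check — search-indexer 79.67, feed-ranker 72.00, metrics-collector 55.67 are the best per GB.
Taking the top-ratio services first gives search-indexer + feature-flag-service for 778 (11 GB).
Replace search-indexer and feature-flag-service with feed-ranker: the trade gains 14 net, giving 792 at 11 GB.
Nothing else within 11 GB beats 792.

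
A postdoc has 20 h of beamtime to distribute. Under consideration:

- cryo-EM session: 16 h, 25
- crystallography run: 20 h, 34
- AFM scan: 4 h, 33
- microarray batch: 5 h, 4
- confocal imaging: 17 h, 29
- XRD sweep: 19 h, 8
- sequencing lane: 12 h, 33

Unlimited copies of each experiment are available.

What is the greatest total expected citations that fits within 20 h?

165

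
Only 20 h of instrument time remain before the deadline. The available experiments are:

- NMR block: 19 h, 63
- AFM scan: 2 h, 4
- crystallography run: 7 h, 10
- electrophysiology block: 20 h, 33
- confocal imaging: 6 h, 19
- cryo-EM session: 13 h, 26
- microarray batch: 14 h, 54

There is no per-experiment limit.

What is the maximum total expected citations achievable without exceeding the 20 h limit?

73

Taking confocal imaging + microarray batch: 20 h used, 73 in expected citations.
That's the maximum — no swap from here does better than 73.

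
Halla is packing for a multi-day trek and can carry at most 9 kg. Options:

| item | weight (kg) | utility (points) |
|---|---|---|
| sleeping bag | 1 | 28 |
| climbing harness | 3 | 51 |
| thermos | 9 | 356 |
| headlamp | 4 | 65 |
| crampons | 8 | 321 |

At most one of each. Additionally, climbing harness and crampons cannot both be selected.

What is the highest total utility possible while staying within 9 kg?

356

By utility per kg: crampons 40.12, thermos 39.56, sleeping bag 28.00 lead.
A density-first pass picks sleeping bag + crampons — 349 at 9 kg.
Dropping sleeping bag and crampons frees 9 kg; slotting in thermos (9 kg) lifts the total to 356 at 9 kg.
The closest alternative, sleeping bag + crampons, reaches only 349.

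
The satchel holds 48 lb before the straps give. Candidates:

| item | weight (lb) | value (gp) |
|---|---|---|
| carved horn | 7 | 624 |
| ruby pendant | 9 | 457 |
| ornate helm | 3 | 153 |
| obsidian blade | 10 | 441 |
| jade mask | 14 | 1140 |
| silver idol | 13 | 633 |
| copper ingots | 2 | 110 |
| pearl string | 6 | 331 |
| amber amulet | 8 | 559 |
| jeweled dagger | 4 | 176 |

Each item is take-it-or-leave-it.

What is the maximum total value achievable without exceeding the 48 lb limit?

A density-first pass picks carved horn + ornate helm + jade mask + copper ingots + pearl string + amber amulet + jeweled dagger — 3093 at 44 lb.
The 9 lb tied up in ornate helm and copper ingots and jeweled dagger is better spent on silver idol — total rises to 3287 (48 lb).
Carved horn + ruby pendant + jade mask + pearl string + amber amulet + jeweled dagger (48 lb) also reaches 3287 — a tie, but nothing goes higher.

3287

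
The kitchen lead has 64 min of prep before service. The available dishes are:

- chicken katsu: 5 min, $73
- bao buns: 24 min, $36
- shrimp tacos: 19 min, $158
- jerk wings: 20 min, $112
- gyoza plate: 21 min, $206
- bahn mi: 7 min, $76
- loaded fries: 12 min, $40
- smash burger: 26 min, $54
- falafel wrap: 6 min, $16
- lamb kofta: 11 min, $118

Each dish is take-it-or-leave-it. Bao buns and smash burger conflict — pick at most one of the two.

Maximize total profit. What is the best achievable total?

631

Best packing: chicken katsu + shrimp tacos + gyoza plate + bahn mi + lamb kofta — 63 min, 631 total.
Every other selection either busts 64 min or breaks a pairing rule or fails to beat 631.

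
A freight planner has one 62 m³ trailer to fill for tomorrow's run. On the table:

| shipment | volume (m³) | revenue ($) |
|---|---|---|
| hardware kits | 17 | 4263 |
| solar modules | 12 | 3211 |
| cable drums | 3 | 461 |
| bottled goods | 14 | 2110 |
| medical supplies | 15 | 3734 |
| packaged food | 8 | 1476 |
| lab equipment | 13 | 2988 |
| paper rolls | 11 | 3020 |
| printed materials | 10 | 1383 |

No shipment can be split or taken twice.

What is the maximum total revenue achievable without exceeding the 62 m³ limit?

Filling by ratio: hardware kits + solar modules + cable drums + medical supplies + paper rolls for 14689, with 4 m³ left unused.
The 18 m³ tied up in cable drums and medical supplies is better spent on packaged food + lab equipment — total rises to 14958 (61 m³).
That's the maximum — no swap from here does better than 14958.

14958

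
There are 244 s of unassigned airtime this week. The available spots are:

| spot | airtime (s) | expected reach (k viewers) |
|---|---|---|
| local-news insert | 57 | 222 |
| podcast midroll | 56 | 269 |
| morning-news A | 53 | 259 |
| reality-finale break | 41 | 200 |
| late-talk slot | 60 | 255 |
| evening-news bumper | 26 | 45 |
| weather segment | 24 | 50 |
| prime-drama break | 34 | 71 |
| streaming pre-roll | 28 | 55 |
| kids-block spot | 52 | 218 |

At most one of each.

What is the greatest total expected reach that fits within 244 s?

1054

Ranking by ratio (expected reach/s): morning-news A 4.89, reality-finale break 4.88, podcast midroll 4.80, late-talk slot 4.25.
Taking podcast midroll + morning-news A + reality-finale break + late-talk slot + prime-drama break: 244 s used, 1054 in expected reach.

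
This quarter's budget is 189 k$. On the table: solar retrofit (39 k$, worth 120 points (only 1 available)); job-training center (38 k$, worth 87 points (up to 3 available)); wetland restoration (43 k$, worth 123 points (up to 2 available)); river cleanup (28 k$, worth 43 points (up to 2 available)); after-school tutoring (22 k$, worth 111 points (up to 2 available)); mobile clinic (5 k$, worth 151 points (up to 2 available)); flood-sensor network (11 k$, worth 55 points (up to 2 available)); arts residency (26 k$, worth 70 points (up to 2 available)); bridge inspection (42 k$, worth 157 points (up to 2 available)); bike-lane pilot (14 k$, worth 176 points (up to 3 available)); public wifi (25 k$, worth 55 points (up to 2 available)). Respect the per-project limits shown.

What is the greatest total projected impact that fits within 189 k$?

1389

Taking 2×after-school tutoring + 2×mobile clinic + 2×flood-sensor network + arts residency + bridge inspection + 3×bike-lane pilot: 186 k$ used, 1389 in projected impact.
Every other selection either busts 189 k$ or exceeds an availability limit or fails to beat 1389.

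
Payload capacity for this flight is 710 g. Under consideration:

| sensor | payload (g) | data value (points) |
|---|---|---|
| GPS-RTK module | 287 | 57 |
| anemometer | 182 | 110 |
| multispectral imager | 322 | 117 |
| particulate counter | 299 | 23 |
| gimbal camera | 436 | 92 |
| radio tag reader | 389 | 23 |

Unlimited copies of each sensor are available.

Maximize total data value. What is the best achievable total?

337

Density check — anemometer 0.60, multispectral imager 0.36, gimbal camera 0.21, GPS-RTK module 0.20 are the best per g.
Filling by ratio: 3×anemometer for 330, with 164 g left unused.
Dropping anemometer frees 182 g; slotting in multispectral imager (322 g) lifts the total to 337 at 686 g.
Every other selection either busts 710 g or fails to beat 337.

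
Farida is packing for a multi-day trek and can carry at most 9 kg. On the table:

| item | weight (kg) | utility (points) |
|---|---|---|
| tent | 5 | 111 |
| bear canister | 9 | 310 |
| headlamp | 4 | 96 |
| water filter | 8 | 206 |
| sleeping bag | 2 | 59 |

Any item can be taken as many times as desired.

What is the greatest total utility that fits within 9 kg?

Ranking by ratio (utility/kg): bear canister 34.44, sleeping bag 29.50, water filter 25.75, headlamp 24.00.
Taking bear canister: 9 kg used, 310 in utility.

310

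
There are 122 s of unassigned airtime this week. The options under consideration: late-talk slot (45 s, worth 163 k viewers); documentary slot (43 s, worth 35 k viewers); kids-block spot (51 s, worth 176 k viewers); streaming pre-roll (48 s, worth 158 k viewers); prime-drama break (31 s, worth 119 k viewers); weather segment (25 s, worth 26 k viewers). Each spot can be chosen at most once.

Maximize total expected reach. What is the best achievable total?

Ranking by ratio (expected reach/s): prime-drama break 3.84, late-talk slot 3.62, kids-block spot 3.45.
Filling by ratio: late-talk slot + prime-drama break + weather segment for 308, with 21 s left unused.
The 31 s tied up in prime-drama break is better spent on kids-block spot — total rises to 365 (121 s).
The spare 1 s is too small for any remaining spot, and no exchange beats 365.

365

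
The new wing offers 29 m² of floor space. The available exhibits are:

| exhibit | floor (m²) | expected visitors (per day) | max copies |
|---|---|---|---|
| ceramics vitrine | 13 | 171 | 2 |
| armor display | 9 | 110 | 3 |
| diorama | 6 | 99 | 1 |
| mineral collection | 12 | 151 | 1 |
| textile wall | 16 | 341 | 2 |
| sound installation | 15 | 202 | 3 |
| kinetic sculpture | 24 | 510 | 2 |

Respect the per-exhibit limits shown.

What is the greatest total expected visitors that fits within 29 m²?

512

By expected visitors per m²: textile wall 21.31, kinetic sculpture 21.25, diorama 16.50 lead.
Taking the top-ratio exhibits first gives diorama + textile wall for 440 (22 m²).
Dropping diorama frees 6 m²; slotting in ceramics vitrine (13 m²) lifts the total to 512 at 29 m².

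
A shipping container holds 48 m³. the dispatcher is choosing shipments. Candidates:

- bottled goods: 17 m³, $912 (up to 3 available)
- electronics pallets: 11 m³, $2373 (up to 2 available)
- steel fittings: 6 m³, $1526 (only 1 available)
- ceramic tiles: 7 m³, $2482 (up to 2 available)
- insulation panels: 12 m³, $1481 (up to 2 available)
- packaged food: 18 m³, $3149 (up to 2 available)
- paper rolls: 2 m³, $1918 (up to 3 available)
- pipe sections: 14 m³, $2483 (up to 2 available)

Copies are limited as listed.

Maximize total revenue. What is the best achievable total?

16990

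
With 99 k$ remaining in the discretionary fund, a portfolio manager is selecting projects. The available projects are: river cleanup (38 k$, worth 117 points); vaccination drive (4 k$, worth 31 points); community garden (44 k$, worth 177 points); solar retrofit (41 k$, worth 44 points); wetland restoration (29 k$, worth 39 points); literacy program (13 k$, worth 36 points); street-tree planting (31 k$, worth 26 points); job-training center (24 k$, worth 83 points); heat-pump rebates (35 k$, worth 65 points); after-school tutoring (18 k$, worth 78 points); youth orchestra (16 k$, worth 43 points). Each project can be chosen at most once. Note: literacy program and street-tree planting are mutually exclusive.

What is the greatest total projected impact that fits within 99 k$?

374

Filling by ratio: vaccination drive + community garden + job-training center + after-school tutoring for 369, with 9 k$ left unused.
Dropping vaccination drive frees 4 k$; slotting in literacy program (13 k$) lifts the total to 374 at 99 k$.
An exhaustive check of the 2048 subsets confirms 374.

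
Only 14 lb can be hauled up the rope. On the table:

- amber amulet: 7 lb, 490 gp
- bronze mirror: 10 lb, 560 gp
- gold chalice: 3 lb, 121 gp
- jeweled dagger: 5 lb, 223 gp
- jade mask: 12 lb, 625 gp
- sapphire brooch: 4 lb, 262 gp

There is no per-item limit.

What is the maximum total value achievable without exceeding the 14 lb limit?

By value per lb: amber amulet 70.00, sapphire brooch 65.50, bronze mirror 56.00 lead.
The ratio ordering already packs tightly: 2×amber amulet, 14 lb, 980.

980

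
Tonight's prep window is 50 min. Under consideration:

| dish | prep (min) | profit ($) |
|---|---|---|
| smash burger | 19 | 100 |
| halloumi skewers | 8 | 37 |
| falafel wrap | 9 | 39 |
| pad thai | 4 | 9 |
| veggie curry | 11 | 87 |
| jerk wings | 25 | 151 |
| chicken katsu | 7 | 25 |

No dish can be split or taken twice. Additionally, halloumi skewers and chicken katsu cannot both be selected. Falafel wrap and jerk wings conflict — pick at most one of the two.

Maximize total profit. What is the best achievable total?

284

Halloumi skewers + pad thai + veggie curry + jerk wings uses 48 of the 50 min and totals 284.
Next best is halloumi skewers + veggie curry + jerk wings at 275 (44 min) — short by 9.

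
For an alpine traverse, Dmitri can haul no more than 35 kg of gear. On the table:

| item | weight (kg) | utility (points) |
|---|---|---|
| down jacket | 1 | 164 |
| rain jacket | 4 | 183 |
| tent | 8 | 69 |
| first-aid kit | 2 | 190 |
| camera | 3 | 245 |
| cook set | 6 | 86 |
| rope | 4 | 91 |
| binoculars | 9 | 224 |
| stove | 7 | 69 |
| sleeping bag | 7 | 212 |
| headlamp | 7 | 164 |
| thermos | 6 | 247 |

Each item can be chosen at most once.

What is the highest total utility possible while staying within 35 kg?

1496

By utility per kg: down jacket 164.00, first-aid kit 95.00, camera 81.67 lead.
The ratio heuristic lands on down jacket + rain jacket + first-aid kit + camera + binoculars + sleeping bag + thermos (1465) but leaves 3 kg idle.
Dropping binoculars frees 9 kg; slotting in rope + headlamp (11 kg) lifts the total to 1496 at 34 kg.
An exhaustive check of the 4096 subsets confirms 1496.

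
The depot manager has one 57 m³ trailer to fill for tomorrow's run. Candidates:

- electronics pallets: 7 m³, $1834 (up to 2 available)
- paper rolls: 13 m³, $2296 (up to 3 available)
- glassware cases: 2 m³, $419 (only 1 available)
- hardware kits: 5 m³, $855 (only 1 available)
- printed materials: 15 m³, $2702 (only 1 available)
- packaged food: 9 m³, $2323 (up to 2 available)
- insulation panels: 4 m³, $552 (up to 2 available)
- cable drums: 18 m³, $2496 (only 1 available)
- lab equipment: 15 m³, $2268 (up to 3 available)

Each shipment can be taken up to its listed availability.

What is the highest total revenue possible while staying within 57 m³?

Filling by ratio: 2×electronics pallets + glassware cases + hardware kits + printed materials + 2×packaged food for 12290, with 3 m³ left unused.
Dropping hardware kits frees 5 m³; slotting in 2×insulation panels (8 m³) lifts the total to 12539 at 57 m³.
Every other selection either busts 57 m³ or exceeds an availability limit or fails to beat 12539.

12539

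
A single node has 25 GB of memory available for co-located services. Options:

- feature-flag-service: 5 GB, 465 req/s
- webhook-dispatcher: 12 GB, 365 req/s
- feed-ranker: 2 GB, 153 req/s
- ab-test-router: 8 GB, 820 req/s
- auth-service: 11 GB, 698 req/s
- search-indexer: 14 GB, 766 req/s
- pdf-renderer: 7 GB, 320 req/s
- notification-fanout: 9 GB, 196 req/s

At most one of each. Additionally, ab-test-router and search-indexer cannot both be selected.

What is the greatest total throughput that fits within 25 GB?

1983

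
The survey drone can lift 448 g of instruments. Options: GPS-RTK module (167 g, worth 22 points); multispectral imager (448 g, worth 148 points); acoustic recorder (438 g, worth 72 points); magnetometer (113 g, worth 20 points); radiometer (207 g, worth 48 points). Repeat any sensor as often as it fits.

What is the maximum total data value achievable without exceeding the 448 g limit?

148

By data value per g: multispectral imager 0.33, radiometer 0.23, magnetometer 0.18, acoustic recorder 0.16 lead.
Taking multispectral imager: 448 g used, 148 in data value.
No other feasible combination exceeds 148.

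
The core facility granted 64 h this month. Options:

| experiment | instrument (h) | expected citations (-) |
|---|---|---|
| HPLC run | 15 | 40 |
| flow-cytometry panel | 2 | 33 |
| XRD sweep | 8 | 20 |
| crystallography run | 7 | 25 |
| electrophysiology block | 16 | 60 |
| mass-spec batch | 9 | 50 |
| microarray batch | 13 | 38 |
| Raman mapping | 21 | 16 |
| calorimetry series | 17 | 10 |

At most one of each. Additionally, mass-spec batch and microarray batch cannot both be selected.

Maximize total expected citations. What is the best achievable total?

HPLC run + flow-cytometry panel + XRD sweep + crystallography run + electrophysiology block + mass-spec batch uses 57 of the 64 h and totals 228.
No other feasible combination exceeds 228.

228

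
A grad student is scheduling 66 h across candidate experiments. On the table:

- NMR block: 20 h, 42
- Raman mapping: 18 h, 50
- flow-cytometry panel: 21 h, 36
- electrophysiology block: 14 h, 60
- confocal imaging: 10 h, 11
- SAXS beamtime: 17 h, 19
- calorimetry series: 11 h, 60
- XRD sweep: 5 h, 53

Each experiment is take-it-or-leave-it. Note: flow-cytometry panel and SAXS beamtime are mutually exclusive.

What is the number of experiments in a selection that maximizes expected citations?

The maximum expected citations within 66 h is 242.
Raman mapping + electrophysiology block + SAXS beamtime + calorimetry series + XRD sweep hits 242 at 65 h.
Any selection reaching 242 contains exactly 5 experiments.

5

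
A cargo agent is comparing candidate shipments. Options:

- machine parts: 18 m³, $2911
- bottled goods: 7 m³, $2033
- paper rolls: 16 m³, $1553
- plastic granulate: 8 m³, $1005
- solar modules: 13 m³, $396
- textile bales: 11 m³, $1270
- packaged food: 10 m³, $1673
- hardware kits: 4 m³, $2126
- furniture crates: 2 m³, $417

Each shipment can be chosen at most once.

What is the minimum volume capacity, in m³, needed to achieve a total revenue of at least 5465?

21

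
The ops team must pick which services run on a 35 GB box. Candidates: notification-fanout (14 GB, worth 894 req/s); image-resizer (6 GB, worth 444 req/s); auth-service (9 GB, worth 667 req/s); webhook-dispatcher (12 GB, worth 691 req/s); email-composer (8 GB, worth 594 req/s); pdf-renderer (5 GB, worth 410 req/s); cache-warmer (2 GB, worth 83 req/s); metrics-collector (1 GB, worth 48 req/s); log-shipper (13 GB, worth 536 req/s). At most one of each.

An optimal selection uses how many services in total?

Best achievable throughput is 2463.
notification-fanout + image-resizer + auth-service + pdf-renderer + metrics-collector hits 2463 at 35 GB.
All optima have 5 services.

5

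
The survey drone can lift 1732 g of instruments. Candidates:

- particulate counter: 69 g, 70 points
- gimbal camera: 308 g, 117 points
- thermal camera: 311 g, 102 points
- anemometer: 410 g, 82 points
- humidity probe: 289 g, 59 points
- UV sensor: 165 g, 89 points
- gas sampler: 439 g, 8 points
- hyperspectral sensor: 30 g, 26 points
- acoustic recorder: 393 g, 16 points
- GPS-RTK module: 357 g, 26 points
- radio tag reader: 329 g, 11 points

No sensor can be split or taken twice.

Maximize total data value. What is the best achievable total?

545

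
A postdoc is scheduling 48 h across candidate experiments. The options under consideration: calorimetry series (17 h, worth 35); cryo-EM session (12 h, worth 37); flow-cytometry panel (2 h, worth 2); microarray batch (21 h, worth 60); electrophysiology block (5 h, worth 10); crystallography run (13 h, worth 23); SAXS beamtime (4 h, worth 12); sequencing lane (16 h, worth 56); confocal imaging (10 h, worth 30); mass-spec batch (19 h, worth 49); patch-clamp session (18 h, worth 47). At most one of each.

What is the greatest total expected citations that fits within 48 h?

146

By expected citations per h: sequencing lane 3.50, cryo-EM session 3.08, SAXS beamtime 3.00 lead.
Taking the top-ratio experiments first gives cryo-EM session + electrophysiology block + SAXS beamtime + sequencing lane + confocal imaging for 145 (47 h).
Replace cryo-EM session and electrophysiology block and SAXS beamtime with microarray batch: the trade gains 1 net, giving 146 at 47 h.
Runner-up cryo-EM session + electrophysiology block + SAXS beamtime + sequencing lane + confocal imaging tops out at 145.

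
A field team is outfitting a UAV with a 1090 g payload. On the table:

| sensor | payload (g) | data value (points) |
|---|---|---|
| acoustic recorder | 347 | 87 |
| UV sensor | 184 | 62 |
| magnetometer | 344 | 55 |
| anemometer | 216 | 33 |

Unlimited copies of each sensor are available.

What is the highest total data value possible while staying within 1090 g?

A density-first pass picks 5×UV sensor — 310 at 920 g.
Dropping UV sensor frees 184 g; slotting in acoustic recorder (347 g) lifts the total to 335 at 1083 g.
Nothing else within 1090 g beats 335.

335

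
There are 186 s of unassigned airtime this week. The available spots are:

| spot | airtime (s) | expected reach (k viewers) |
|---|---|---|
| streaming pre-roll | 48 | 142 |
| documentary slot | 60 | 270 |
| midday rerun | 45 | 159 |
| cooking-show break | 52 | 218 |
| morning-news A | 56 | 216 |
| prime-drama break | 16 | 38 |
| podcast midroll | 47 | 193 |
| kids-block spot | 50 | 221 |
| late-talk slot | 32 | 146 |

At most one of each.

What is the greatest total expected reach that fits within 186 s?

Greedy by ratio would take documentary slot + prime-drama break + kids-block spot + late-talk slot: 158 s used, total 675.
Replace documentary slot and prime-drama break with cooking-show break + podcast midroll: the trade gains 103 net, giving 778 at 181 s.
An exhaustive check of the 512 subsets confirms 778.

778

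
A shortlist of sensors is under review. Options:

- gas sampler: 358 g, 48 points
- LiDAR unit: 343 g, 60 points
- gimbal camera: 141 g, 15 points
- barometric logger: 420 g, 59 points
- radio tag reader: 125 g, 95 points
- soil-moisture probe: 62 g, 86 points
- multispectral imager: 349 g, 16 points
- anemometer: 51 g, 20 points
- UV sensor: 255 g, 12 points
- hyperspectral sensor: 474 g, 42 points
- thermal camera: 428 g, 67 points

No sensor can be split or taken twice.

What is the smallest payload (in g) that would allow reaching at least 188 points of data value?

Look for the lowest-payload combination reaching 188.
Taking radio tag reader + soil-moisture probe + anemometer gives 201 (≥ 188) for 238 g.
Any bundle with less than 238 g falls short of 188.

238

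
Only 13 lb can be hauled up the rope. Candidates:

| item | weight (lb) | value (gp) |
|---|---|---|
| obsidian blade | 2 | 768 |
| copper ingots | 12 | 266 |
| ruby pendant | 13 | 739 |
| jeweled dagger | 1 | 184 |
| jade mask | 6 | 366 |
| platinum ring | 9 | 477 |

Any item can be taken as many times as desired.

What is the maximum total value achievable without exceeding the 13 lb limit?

4792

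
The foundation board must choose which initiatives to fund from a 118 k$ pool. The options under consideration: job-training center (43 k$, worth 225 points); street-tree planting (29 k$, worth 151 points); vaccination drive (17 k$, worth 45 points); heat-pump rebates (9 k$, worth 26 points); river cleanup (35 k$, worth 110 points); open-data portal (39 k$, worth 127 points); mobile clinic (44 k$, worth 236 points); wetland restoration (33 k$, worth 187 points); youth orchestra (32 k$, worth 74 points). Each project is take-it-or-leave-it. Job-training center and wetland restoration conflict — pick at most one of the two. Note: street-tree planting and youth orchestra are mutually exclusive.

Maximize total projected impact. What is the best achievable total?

612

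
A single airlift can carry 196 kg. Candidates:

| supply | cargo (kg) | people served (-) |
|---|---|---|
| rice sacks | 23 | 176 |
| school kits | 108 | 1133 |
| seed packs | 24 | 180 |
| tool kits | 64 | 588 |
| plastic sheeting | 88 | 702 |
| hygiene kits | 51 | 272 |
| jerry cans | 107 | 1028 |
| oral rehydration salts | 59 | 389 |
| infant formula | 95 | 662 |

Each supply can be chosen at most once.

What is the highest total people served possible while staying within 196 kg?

Greedy by ratio would take rice sacks + school kits + tool kits: 195 kg used, total 1897.
Replace rice sacks with seed packs: the trade gains 4 net, giving 1901 at 196 kg.
Next best is rice sacks + school kits + tool kits at 1897 (195 kg) — short by 4.

1901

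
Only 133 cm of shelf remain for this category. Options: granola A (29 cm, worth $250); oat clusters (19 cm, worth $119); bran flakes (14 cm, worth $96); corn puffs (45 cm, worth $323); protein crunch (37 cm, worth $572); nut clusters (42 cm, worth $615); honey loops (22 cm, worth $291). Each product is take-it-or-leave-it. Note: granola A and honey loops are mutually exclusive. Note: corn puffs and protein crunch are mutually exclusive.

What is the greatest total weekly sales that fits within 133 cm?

Best packing: oat clusters + protein crunch + nut clusters + honey loops — 120 cm, 1597 total.
That's the maximum — no feasible swap from here does better than 1597.

1597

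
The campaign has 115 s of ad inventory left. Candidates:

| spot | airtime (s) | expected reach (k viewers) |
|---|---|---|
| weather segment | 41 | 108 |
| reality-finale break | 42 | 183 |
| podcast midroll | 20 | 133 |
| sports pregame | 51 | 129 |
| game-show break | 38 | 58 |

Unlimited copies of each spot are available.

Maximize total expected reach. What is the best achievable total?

665

Ranking by ratio (expected reach/s): podcast midroll 6.65, reality-finale break 4.36, weather segment 2.63, sports pregame 2.53.
The ratio ordering already packs tightly: 5×podcast midroll, 100 s, 665.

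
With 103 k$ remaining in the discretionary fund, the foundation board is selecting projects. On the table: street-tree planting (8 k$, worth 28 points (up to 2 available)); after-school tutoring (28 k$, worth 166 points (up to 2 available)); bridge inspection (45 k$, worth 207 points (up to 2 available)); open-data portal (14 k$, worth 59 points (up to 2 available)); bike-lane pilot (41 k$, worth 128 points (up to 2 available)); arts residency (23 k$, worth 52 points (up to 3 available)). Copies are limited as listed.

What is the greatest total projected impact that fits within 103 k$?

539

Ranking by ratio (projected impact/k$): after-school tutoring 5.93, bridge inspection 4.60, open-data portal 4.21, street-tree planting 3.50.
2×after-school tutoring + bridge inspection uses 101 of the 103 k$ and totals 539.
No other feasible combination exceeds 539.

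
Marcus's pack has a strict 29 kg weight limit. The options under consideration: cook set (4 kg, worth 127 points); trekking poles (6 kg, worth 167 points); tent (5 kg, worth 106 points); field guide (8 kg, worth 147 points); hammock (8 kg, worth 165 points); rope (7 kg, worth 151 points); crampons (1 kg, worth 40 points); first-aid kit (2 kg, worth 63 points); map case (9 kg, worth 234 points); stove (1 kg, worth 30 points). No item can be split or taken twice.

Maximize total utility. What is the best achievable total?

782

By utility per kg: crampons 40.00, cook set 31.75, first-aid kit 31.50 lead.
Greedy by ratio would take cook set + trekking poles + tent + crampons + first-aid kit + map case + stove: 28 kg used, total 767.
Dropping tent and stove frees 6 kg; slotting in rope (7 kg) lifts the total to 782 at 29 kg.
That's the maximum — no swap from here does better than 782.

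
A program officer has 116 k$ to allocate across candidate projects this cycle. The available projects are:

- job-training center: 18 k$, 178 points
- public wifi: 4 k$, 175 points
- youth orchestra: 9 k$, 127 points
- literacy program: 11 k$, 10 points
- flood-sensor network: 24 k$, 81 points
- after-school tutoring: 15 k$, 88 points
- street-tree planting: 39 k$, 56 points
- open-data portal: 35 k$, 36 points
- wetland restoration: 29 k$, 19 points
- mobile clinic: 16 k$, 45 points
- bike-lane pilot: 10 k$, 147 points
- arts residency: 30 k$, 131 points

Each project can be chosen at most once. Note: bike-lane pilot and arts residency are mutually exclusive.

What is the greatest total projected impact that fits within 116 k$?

851

Job-training center + public wifi + youth orchestra + literacy program + flood-sensor network + after-school tutoring + mobile clinic + bike-lane pilot uses 107 of the 116 k$ and totals 851.
Next best is job-training center + public wifi + youth orchestra + flood-sensor network + after-school tutoring + mobile clinic + bike-lane pilot at 841 (96 k$) — short by 10.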